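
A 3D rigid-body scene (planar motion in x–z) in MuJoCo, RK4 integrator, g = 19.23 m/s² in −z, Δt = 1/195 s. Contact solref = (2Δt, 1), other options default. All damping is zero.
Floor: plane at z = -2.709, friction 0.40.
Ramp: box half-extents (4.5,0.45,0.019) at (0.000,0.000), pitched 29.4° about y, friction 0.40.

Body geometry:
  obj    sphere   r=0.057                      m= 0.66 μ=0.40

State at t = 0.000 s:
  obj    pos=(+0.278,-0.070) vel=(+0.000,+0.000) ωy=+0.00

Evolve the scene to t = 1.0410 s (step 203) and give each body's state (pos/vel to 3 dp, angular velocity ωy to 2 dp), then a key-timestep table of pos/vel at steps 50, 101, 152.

State at t = 1.0410 s:
  obj    pos=(+3.461,-1.863) vel=(+6.115,-3.446) ωy=+123.13

Key-timestep trajectory:
   step    t(s)  obj.x    obj.z    obj.vx   obj.vz 
     50  0.2564   +0.471  -0.178  +1.506  -0.849
    101  0.5179   +1.066  -0.514  +3.043  -1.714
    152  0.7795   +2.063  -1.075  +4.579  -2.580


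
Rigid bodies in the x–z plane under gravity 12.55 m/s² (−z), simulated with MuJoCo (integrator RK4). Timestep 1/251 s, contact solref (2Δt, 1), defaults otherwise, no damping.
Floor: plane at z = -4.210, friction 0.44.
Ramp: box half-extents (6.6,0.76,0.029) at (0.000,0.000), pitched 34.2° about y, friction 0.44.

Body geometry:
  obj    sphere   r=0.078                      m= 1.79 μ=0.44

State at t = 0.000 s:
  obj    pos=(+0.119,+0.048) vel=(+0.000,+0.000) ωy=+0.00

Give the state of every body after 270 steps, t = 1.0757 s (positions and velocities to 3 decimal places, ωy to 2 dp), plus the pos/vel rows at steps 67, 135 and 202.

State at t = 1.0757 s:
  obj    pos=(+2.530,-1.590) vel=(+4.483,-3.047) ωy=+69.48

Key-timestep trajectory:
   step    t(s)  obj.x    obj.z    obj.vx   obj.vz 
     67  0.2669   +0.268  -0.053  +1.113  -0.756
    135  0.5378   +0.722  -0.361  +2.242  -1.523
    202  0.8048   +1.469  -0.869  +3.354  -2.279


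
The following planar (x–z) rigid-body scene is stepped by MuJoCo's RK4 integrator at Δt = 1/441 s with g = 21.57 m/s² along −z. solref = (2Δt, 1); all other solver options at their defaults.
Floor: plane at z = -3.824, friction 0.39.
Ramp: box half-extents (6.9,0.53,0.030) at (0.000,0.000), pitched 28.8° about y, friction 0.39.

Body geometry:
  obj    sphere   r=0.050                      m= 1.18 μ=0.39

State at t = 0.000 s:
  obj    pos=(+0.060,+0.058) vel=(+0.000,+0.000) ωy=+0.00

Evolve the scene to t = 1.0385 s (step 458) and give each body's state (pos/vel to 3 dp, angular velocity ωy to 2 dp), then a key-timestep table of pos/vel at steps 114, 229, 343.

State at t = 1.0385 s:
  obj    pos=(+3.568,-1.870) vel=(+6.755,-3.714) ωy=+154.16

Key-timestep trajectory:
   step    t(s)  obj.x    obj.z    obj.vx   obj.vz 
    114  0.2585   +0.277  -0.061  +1.682  -0.924
    229  0.5193   +0.937  -0.424  +3.378  -1.857
    343  0.7778   +2.028  -1.023  +5.059  -2.781


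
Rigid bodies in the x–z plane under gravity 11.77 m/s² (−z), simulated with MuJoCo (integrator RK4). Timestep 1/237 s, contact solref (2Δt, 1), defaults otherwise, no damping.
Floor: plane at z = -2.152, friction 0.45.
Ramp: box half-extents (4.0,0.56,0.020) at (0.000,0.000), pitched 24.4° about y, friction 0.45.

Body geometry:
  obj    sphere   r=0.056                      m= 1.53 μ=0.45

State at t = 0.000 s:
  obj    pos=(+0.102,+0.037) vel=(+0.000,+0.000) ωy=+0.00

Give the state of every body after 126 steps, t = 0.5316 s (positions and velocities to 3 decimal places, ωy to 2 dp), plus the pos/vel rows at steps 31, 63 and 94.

State at t = 0.5316 s:
  obj    pos=(+0.549,-0.166) vel=(+1.682,-0.763) ωy=+32.96

Key-timestep trajectory:
   step    t(s)  obj.x    obj.z    obj.vx   obj.vz 
     31  0.1308   +0.129  +0.025  +0.414  -0.188
     63  0.2658   +0.214  -0.014  +0.841  -0.381
     94  0.3966   +0.351  -0.076  +1.255  -0.569


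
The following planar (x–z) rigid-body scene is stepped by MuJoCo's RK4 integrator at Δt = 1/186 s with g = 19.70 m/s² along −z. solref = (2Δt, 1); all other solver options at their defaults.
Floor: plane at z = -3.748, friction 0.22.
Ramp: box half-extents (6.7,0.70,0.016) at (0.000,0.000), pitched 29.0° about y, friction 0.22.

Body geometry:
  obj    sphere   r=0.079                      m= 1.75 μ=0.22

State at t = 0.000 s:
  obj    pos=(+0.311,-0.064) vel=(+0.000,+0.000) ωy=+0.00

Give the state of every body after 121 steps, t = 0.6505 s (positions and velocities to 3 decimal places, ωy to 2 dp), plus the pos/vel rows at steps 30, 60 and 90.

State at t = 0.6505 s:
  obj    pos=(+1.574,-0.764) vel=(+3.882,-2.152) ωy=+56.15

Key-timestep trajectory:
   step    t(s)  obj.x    obj.z    obj.vx   obj.vz 
     30  0.1613   +0.389  -0.107  +0.963  -0.534
     60  0.3226   +0.622  -0.236  +1.925  -1.067
     90  0.4839   +1.010  -0.451  +2.888  -1.601


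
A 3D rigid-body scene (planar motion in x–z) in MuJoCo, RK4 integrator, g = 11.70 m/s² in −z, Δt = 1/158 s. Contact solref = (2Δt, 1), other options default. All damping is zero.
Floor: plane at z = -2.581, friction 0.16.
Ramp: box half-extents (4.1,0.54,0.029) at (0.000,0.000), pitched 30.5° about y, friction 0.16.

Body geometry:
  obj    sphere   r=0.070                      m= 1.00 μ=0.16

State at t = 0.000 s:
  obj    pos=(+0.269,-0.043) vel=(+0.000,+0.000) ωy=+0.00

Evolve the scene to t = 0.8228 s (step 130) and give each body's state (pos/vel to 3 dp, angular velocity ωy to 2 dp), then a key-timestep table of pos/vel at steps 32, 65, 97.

State at t = 0.8228 s:
  obj    pos=(+1.531,-0.787) vel=(+3.069,-1.801) ωy=+47.38

Key-timestep trajectory:
   step    t(s)  obj.x    obj.z    obj.vx   obj.vz 
     32  0.2025   +0.345  -0.089  +0.755  -0.446
     65  0.4114   +0.584  -0.229  +1.536  -0.897
     97  0.6139   +0.972  -0.457  +2.284  -1.360


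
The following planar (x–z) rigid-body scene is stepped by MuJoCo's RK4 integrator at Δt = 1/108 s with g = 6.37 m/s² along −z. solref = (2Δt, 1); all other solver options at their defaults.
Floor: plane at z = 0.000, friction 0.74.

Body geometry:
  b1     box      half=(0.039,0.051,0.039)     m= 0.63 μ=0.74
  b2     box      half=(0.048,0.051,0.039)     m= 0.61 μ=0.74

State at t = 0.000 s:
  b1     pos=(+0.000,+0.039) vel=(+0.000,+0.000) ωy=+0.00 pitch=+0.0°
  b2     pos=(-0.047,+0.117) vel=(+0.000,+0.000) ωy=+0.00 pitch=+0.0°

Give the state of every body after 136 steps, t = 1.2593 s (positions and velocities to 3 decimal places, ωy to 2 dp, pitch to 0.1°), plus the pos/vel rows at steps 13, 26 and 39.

State at t = 1.2593 s:
  b1     pos=(+0.000,+0.039) vel=(+0.000,+0.000) ωy=+0.00 pitch=+0.0°
  b2     pos=(-0.093,+0.048) vel=(+0.000,+0.000) ωy=+0.00 pitch=-90.0°

Key-timestep trajectory:
   step    t(s)  b1.x    b1.z    b1.vx   b1.vz   b2.x    b2.z    b2.vx   b2.vz 
     13  0.1204   +0.000  +0.039  +0.000  +0.000   -0.052  +0.115  -0.098  -0.033
     26  0.2407   +0.000  +0.039  +0.000  +0.000   -0.072  +0.101  -0.210  -0.287
     39  0.3611   +0.000  +0.039  +0.000  +0.000   -0.095  +0.044  +0.022  +0.080


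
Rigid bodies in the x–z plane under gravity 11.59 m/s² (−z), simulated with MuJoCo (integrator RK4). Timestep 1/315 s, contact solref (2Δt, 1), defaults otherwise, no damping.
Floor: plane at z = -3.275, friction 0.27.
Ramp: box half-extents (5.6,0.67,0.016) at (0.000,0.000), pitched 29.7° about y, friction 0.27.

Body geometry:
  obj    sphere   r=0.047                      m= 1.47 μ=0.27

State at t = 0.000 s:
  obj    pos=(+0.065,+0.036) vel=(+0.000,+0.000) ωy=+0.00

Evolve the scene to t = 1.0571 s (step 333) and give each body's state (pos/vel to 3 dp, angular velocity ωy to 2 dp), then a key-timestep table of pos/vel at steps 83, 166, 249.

State at t = 1.0571 s:
  obj    pos=(+2.056,-1.100) vel=(+3.767,-2.148) ωy=+92.24

Key-timestep trajectory:
   step    t(s)  obj.x    obj.z    obj.vx   obj.vz 
     83  0.2635   +0.189  -0.035  +0.939  -0.536
    166  0.5270   +0.560  -0.247  +1.878  -1.071
    249  0.7905   +1.178  -0.599  +2.816  -1.606


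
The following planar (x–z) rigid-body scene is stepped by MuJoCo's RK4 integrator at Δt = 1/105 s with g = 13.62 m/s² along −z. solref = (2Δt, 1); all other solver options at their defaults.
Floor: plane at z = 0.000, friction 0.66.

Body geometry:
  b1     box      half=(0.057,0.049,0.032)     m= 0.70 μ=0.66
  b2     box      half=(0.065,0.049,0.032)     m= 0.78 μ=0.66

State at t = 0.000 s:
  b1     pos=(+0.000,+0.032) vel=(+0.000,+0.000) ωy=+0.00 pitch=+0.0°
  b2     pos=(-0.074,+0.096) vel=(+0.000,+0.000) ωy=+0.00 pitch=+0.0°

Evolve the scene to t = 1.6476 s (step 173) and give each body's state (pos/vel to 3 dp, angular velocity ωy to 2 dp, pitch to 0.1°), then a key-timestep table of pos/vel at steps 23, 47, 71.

State at t = 1.6476 s:
  b1     pos=(+0.000,+0.032) vel=(+0.000,+0.000) ωy=+0.00 pitch=+0.0°
  b2     pos=(-0.138,+0.065) vel=(+0.000,+0.000) ωy=+0.00 pitch=-90.0°

Key-timestep trajectory:
   step    t(s)  b1.x    b1.z    b1.vx   b1.vz   b2.x    b2.z    b2.vx   b2.vz 
     23  0.2190   +0.000  +0.032  +0.000  +0.000   -0.116  +0.071  -0.285  +0.004
     47  0.4476   +0.000  +0.032  +0.000  +0.000   -0.156  +0.071  +0.054  -0.010
     71  0.6762   +0.000  +0.032  +0.000  +0.000   -0.135  +0.066  -0.189  -0.081


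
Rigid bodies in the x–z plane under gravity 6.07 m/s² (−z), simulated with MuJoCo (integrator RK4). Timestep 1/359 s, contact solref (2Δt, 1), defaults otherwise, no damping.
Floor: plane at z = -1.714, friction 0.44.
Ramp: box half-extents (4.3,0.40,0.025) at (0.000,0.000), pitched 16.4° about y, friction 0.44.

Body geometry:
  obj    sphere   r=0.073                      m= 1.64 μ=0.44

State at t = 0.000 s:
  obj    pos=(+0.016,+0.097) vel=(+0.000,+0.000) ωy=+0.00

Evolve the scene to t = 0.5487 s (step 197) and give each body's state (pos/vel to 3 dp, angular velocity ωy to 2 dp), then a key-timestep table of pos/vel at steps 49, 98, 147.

State at t = 0.5487 s:
  obj    pos=(+0.193,+0.045) vel=(+0.644,-0.190) ωy=+9.20

Key-timestep trajectory:
   step    t(s)  obj.x    obj.z    obj.vx   obj.vz 
     49  0.1365   +0.027  +0.094  +0.160  -0.047
     98  0.2730   +0.060  +0.085  +0.321  -0.094
    147  0.4095   +0.115  +0.068  +0.481  -0.142


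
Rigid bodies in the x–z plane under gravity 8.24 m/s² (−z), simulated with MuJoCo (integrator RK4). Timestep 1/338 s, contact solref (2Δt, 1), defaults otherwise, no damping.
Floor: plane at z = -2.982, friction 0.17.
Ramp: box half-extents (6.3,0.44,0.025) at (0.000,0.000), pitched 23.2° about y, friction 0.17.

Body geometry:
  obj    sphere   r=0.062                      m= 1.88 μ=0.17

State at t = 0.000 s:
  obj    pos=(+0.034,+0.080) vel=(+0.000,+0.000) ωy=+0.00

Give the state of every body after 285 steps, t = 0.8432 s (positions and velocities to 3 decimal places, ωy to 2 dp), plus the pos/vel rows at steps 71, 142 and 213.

State at t = 0.8432 s:
  obj    pos=(+0.792,-0.245) vel=(+1.797,-0.770) ωy=+31.53

Key-timestep trajectory:
   step    t(s)  obj.x    obj.z    obj.vx   obj.vz 
     71  0.2101   +0.081  +0.060  +0.448  -0.192
    142  0.4201   +0.222  -0.001  +0.895  -0.384
    213  0.6302   +0.457  -0.101  +1.343  -0.576


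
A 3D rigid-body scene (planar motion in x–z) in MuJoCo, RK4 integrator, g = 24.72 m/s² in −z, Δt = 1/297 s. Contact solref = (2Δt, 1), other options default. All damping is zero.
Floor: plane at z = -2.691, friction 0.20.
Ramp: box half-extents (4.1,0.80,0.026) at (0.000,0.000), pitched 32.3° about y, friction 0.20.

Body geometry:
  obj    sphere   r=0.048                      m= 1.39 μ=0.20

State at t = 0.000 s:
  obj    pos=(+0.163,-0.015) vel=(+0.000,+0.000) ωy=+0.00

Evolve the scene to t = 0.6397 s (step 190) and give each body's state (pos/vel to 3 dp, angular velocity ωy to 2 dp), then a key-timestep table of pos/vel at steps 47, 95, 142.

State at t = 0.6397 s:
  obj    pos=(+1.795,-1.047) vel=(+5.102,-3.226) ωy=+125.71

Key-timestep trajectory:
   step    t(s)  obj.x    obj.z    obj.vx   obj.vz 
     47  0.1582   +0.263  -0.079  +1.263  -0.798
     95  0.3199   +0.571  -0.273  +2.551  -1.613
    142  0.4781   +1.075  -0.592  +3.814  -2.411


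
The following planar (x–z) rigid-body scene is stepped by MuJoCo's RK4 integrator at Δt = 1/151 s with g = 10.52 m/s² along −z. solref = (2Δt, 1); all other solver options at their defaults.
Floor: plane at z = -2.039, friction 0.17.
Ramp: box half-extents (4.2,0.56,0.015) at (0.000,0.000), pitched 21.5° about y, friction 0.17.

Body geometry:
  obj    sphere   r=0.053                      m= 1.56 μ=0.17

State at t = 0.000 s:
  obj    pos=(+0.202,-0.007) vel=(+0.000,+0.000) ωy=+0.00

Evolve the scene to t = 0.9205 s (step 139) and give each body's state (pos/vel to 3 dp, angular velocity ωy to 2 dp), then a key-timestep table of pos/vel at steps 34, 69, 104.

State at t = 0.9205 s:
  obj    pos=(+1.288,-0.434) vel=(+2.359,-0.929) ωy=+47.82

Key-timestep trajectory:
   step    t(s)  obj.x    obj.z    obj.vx   obj.vz 
     34  0.2252   +0.267  -0.032  +0.577  -0.227
     69  0.4570   +0.470  -0.112  +1.171  -0.461
    104  0.6887   +0.810  -0.246  +1.765  -0.695


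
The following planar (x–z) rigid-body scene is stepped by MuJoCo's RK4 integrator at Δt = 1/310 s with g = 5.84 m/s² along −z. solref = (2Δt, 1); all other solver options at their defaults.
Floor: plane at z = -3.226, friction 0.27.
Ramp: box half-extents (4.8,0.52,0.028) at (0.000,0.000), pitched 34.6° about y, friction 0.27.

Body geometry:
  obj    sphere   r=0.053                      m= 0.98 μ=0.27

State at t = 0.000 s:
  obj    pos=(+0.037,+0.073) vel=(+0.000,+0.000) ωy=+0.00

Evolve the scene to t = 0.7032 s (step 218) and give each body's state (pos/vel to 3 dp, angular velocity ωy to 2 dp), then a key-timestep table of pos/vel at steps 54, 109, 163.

State at t = 0.7032 s:
  obj    pos=(+0.519,-0.260) vel=(+1.371,-0.946) ωy=+31.42

Key-timestep trajectory:
   step    t(s)  obj.x    obj.z    obj.vx   obj.vz 
     54  0.1742   +0.067  +0.052  +0.340  -0.234
    109  0.3516   +0.158  -0.010  +0.686  -0.473
    163  0.5258   +0.307  -0.113  +1.025  -0.707


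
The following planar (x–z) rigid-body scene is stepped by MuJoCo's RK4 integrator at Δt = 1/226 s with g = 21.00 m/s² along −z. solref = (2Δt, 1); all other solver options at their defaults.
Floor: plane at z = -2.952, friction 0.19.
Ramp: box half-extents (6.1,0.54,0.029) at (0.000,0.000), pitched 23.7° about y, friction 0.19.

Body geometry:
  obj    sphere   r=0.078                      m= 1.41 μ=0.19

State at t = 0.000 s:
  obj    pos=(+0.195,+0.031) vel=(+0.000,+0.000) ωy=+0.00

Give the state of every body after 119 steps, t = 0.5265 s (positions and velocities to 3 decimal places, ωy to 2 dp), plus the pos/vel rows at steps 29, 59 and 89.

State at t = 0.5265 s:
  obj    pos=(+0.961,-0.305) vel=(+2.907,-1.276) ωy=+40.68

Key-timestep trajectory:
   step    t(s)  obj.x    obj.z    obj.vx   obj.vz 
     29  0.1283   +0.241  +0.011  +0.709  -0.311
     59  0.2611   +0.383  -0.051  +1.442  -0.633
     89  0.3938   +0.623  -0.157  +2.174  -0.955


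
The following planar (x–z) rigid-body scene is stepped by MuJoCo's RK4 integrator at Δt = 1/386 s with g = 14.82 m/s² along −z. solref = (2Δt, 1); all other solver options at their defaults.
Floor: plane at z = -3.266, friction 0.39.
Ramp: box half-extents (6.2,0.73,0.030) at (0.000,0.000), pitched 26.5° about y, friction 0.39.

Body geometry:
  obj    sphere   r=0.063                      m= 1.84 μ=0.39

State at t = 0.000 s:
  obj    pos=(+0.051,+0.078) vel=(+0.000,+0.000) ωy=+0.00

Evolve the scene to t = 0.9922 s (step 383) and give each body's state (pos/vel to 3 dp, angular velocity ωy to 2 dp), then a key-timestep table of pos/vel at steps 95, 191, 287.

State at t = 0.9922 s:
  obj    pos=(+2.132,-0.959) vel=(+4.194,-2.091) ωy=+74.38

Key-timestep trajectory:
   step    t(s)  obj.x    obj.z    obj.vx   obj.vz 
     95  0.2461   +0.179  +0.015  +1.040  -0.519
    191  0.4948   +0.569  -0.180  +2.092  -1.043
    287  0.7435   +1.220  -0.504  +3.143  -1.567


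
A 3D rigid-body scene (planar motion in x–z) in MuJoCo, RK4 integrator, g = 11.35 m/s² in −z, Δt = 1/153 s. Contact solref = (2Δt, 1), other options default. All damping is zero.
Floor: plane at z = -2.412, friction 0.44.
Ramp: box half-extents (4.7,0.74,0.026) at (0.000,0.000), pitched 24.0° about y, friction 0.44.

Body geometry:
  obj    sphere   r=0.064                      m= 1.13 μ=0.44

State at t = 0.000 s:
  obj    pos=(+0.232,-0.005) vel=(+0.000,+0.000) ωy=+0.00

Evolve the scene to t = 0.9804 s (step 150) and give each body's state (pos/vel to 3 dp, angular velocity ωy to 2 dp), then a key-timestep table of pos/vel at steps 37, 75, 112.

State at t = 0.9804 s:
  obj    pos=(+1.680,-0.649) vel=(+2.953,-1.315) ωy=+50.50

Key-timestep trajectory:
   step    t(s)  obj.x    obj.z    obj.vx   obj.vz 
     37  0.2418   +0.320  -0.044  +0.729  -0.324
     75  0.4902   +0.594  -0.166  +1.477  -0.657
    112  0.7320   +1.039  -0.364  +2.205  -0.982


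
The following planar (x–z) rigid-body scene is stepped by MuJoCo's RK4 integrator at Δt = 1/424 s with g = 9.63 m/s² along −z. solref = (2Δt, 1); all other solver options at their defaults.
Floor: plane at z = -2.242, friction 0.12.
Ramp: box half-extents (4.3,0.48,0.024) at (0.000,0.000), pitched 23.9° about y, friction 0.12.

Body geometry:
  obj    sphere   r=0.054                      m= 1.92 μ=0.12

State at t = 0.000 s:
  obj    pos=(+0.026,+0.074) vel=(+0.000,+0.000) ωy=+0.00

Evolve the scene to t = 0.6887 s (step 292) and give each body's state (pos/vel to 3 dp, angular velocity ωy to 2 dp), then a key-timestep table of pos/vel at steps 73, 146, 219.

State at t = 0.6887 s:
  obj    pos=(+0.643,-0.200) vel=(+1.792,-0.795) ωy=+33.65

Key-timestep trajectory:
   step    t(s)  obj.x    obj.z    obj.vx   obj.vz 
     73  0.1722   +0.065  +0.057  +0.447  -0.205
    146  0.3443   +0.180  +0.005  +0.896  -0.399
    219  0.5165   +0.373  -0.080  +1.344  -0.594


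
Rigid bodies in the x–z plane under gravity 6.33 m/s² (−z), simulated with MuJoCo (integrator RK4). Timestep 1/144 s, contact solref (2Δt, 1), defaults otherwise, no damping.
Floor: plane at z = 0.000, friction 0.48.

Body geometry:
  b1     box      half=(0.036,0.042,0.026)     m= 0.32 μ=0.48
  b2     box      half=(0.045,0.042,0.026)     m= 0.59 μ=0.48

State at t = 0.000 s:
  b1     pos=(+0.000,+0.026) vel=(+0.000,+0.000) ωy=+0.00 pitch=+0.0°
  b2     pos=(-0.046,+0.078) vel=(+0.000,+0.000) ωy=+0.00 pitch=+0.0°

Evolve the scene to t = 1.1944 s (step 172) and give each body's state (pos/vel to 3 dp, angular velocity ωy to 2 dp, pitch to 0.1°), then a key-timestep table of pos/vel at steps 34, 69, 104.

State at t = 1.1944 s:
  b1     pos=(+0.000,+0.026) vel=(+0.000,+0.000) ωy=+0.00 pitch=+0.0°
  b2     pos=(-0.091,+0.045) vel=(+0.000,+0.000) ωy=+0.00 pitch=-90.0°

Key-timestep trajectory:
   step    t(s)  b1.x    b1.z    b1.vx   b1.vz   b2.x    b2.z    b2.vx   b2.vz 
     34  0.2361   +0.000  +0.026  +0.000  +0.000   -0.073  +0.050  -0.267  +0.018
     69  0.4792   +0.000  +0.026  +0.000  +0.000   -0.105  +0.051  +0.027  -0.006
    104  0.7222   +0.000  +0.026  +0.000  +0.000   -0.087  +0.047  -0.069  -0.033


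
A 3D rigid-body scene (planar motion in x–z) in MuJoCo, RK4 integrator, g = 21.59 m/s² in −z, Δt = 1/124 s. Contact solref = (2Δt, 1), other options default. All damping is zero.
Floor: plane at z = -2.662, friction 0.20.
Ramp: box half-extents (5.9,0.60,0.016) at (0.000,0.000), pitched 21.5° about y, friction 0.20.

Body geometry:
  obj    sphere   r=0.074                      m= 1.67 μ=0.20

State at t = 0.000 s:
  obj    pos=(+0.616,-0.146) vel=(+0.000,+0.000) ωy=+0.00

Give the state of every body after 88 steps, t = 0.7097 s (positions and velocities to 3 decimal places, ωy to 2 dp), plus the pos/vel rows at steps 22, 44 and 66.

State at t = 0.7097 s:
  obj    pos=(+1.941,-0.668) vel=(+3.732,-1.470) ωy=+54.18

Key-timestep trajectory:
   step    t(s)  obj.x    obj.z    obj.vx   obj.vz 
     22  0.1774   +0.699  -0.179  +0.934  -0.368
     44  0.3548   +0.947  -0.276  +1.867  -0.735
     66  0.5323   +1.361  -0.439  +2.799  -1.103


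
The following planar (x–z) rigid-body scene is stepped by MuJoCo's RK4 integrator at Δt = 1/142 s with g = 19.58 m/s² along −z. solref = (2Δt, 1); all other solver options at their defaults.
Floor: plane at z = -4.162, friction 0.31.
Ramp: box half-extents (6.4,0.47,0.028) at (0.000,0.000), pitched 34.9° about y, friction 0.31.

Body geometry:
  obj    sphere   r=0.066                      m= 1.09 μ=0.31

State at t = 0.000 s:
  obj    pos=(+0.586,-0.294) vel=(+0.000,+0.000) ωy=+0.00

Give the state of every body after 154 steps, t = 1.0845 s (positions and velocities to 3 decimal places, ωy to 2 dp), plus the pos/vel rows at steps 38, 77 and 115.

State at t = 1.0845 s:
  obj    pos=(+4.446,-2.987) vel=(+7.118,-4.965) ωy=+131.45

Key-timestep trajectory:
   step    t(s)  obj.x    obj.z    obj.vx   obj.vz 
     38  0.2676   +0.821  -0.458  +1.757  -1.226
     77  0.5423   +1.551  -0.968  +3.559  -2.483
    115  0.8099   +2.739  -1.796  +5.315  -3.708


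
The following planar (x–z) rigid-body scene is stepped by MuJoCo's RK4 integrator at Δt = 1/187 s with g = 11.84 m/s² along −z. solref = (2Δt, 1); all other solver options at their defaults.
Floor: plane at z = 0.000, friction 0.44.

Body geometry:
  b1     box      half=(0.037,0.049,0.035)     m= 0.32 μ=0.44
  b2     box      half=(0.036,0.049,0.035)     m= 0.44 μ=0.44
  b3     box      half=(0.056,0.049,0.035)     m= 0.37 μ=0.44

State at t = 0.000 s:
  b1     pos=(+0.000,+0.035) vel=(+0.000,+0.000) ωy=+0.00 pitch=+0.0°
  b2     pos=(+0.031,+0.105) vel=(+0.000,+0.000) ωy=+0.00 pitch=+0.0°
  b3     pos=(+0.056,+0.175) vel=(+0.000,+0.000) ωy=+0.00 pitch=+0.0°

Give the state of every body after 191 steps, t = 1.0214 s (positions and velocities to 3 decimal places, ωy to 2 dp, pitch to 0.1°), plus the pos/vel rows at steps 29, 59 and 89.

State at t = 1.0214 s:
  b1     pos=(+0.000,+0.035) vel=(+0.000,+0.000) ωy=+0.00 pitch=+0.0°
  b2     pos=(+0.084,+0.036) vel=(+0.000,+0.000) ωy=+0.00 pitch=+90.0°
  b3     pos=(+0.277,+0.035) vel=(+0.000,+0.000) ωy=+0.00 pitch=+180.0°

Key-timestep trajectory:
   step    t(s)  b1.x    b1.z    b1.vx   b1.vz   b2.x    b2.z    b2.vx   b2.vz   b3.x    b3.z    b3.vx   b3.vz 
     29  0.1551   +0.000  +0.035  -0.001  +0.000   +0.036  +0.105  +0.075  +0.003   +0.070  +0.171  +0.220  -0.075
     59  0.3155   +0.000  +0.035  +0.000  +0.000   +0.066  +0.090  +0.305  -0.456   +0.141  +0.105  +0.572  -1.088
     89  0.4759   +0.000  +0.035  +0.000  +0.000   +0.084  +0.036  +0.000  +0.001   +0.234  +0.062  +0.557  -0.183


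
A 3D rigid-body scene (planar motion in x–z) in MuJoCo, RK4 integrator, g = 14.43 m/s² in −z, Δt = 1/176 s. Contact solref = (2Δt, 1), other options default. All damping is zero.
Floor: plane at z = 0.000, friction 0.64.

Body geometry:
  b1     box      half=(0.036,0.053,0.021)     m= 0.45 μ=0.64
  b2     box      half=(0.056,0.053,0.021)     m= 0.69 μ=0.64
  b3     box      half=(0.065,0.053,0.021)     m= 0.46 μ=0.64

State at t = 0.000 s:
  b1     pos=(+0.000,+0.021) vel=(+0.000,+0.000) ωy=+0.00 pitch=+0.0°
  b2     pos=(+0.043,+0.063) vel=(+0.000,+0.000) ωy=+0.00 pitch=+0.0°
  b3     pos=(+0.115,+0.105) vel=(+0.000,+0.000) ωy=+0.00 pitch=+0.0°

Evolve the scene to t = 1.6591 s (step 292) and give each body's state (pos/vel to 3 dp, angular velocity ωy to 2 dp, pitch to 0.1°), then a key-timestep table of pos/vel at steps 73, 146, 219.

State at t = 1.6591 s:
  b1     pos=(-0.002,+0.021) vel=(-0.001,+0.000) ωy=+0.00 pitch=+0.0°
  b2     pos=(+0.054,+0.052) vel=(+0.000,-0.001) ωy=-0.03 pitch=+40.4°
  b3     pos=(+0.136,+0.051) vel=(+0.000,+0.000) ωy=-0.01 pitch=+30.7°

Key-timestep trajectory:
   step    t(s)  b1.x    b1.z    b1.vx   b1.vz   b2.x    b2.z    b2.vx   b2.vz   b3.x    b3.z    b3.vx   b3.vz 
     73  0.4148   -0.001  +0.021  -0.001  +0.000   +0.054  +0.053  +0.000  -0.001   +0.136  +0.052  +0.000  +0.000
    146  0.8295   -0.001  +0.021  -0.001  +0.000   +0.054  +0.053  +0.000  -0.001   +0.136  +0.052  +0.000  +0.000
    219  1.2443   -0.002  +0.021  -0.001  +0.000   +0.054  +0.053  +0.000  -0.001   +0.136  +0.051  +0.000  +0.000


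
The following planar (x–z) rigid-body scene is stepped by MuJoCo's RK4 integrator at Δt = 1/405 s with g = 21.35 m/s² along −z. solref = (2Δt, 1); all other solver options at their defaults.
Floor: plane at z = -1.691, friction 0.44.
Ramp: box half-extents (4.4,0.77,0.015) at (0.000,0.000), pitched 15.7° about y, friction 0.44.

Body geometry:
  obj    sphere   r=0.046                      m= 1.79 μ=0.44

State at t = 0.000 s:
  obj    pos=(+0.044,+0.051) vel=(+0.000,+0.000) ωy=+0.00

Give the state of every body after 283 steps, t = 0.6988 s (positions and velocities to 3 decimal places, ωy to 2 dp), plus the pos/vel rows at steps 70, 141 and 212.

State at t = 0.6988 s:
  obj    pos=(+1.014,-0.222) vel=(+2.776,-0.780) ωy=+62.68

Key-timestep trajectory:
   step    t(s)  obj.x    obj.z    obj.vx   obj.vz 
     70  0.1728   +0.103  +0.034  +0.687  -0.193
    141  0.3481   +0.285  -0.017  +1.383  -0.389
    212  0.5235   +0.588  -0.102  +2.080  -0.585


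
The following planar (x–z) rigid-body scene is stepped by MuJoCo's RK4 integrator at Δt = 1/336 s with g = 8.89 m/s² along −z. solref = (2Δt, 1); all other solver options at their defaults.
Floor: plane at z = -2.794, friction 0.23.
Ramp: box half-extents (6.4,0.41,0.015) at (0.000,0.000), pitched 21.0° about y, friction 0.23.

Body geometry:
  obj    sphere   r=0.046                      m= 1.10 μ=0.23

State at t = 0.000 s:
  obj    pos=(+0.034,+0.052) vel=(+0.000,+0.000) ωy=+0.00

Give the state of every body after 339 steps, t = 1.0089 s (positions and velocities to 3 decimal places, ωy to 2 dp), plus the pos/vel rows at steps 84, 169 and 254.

State at t = 1.0089 s:
  obj    pos=(+1.115,-0.363) vel=(+2.144,-0.823) ωy=+49.91

Key-timestep trajectory:
   step    t(s)  obj.x    obj.z    obj.vx   obj.vz 
     84  0.2500   +0.101  +0.027  +0.531  -0.204
    169  0.5030   +0.303  -0.051  +1.069  -0.410
    254  0.7560   +0.641  -0.181  +1.606  -0.617


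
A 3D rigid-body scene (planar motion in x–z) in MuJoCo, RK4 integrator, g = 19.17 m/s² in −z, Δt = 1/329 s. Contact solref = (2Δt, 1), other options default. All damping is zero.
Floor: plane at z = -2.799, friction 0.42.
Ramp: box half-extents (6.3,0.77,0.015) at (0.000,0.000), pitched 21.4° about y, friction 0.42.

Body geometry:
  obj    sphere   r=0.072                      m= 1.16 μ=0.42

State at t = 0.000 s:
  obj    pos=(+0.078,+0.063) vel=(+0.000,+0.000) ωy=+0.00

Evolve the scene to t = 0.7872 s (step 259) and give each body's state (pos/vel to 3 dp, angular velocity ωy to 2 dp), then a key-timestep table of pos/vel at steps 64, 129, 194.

State at t = 0.7872 s:
  obj    pos=(+1.520,-0.502) vel=(+3.662,-1.435) ωy=+54.62

Key-timestep trajectory:
   step    t(s)  obj.x    obj.z    obj.vx   obj.vz 
     64  0.1945   +0.166  +0.028  +0.905  -0.355
    129  0.3921   +0.436  -0.077  +1.824  -0.715
    194  0.5897   +0.887  -0.254  +2.743  -1.075


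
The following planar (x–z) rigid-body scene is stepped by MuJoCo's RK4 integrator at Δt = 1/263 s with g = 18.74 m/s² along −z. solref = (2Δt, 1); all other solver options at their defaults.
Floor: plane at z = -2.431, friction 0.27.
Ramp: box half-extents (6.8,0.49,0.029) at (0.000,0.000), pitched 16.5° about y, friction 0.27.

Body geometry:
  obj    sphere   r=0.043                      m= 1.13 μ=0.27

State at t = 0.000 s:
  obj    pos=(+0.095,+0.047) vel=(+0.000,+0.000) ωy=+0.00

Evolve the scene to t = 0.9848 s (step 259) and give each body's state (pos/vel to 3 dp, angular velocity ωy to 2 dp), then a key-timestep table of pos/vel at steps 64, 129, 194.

State at t = 0.9848 s:
  obj    pos=(+1.863,-0.477) vel=(+3.590,-1.063) ωy=+87.06

Key-timestep trajectory:
   step    t(s)  obj.x    obj.z    obj.vx   obj.vz 
     64  0.2433   +0.203  +0.015  +0.887  -0.263
    129  0.4905   +0.534  -0.083  +1.788  -0.530
    194  0.7376   +1.087  -0.247  +2.689  -0.796


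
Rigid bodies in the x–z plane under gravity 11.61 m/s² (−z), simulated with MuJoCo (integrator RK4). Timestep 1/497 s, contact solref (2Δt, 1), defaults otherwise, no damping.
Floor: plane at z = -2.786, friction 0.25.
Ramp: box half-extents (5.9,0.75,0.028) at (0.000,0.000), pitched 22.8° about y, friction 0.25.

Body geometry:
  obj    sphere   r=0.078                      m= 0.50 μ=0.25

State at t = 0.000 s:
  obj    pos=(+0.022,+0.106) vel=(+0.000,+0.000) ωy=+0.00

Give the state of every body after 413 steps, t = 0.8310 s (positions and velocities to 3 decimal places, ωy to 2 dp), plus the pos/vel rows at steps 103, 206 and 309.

State at t = 0.8310 s:
  obj    pos=(+1.045,-0.324) vel=(+2.462,-1.035) ωy=+34.23

Key-timestep trajectory:
   step    t(s)  obj.x    obj.z    obj.vx   obj.vz 
    103  0.2072   +0.086  +0.079  +0.614  -0.258
    206  0.4145   +0.276  -0.001  +1.228  -0.516
    309  0.6217   +0.595  -0.135  +1.842  -0.774


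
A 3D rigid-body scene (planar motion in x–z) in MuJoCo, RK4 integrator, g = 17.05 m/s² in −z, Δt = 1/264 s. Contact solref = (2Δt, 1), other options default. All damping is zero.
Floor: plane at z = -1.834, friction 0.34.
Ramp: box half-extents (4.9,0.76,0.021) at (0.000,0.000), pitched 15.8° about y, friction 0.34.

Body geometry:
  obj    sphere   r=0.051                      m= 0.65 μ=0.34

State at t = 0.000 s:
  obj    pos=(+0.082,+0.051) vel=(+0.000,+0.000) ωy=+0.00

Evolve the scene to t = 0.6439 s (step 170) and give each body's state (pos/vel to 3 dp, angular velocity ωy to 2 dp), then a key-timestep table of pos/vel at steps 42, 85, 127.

State at t = 0.6439 s:
  obj    pos=(+0.744,-0.136) vel=(+2.055,-0.581) ωy=+41.86

Key-timestep trajectory:
   step    t(s)  obj.x    obj.z    obj.vx   obj.vz 
     42  0.1591   +0.123  +0.040  +0.508  -0.144
     85  0.3220   +0.248  +0.005  +1.027  -0.291
    127  0.4811   +0.451  -0.053  +1.535  -0.434


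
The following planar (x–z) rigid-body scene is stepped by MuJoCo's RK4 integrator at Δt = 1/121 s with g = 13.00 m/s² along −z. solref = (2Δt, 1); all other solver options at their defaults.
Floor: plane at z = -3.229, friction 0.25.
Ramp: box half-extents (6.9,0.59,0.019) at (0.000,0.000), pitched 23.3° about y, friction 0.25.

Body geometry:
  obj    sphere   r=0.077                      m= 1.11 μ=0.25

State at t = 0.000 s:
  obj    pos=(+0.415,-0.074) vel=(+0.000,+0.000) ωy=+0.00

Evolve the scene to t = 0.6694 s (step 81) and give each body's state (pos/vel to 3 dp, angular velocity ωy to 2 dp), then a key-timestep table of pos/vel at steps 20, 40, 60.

State at t = 0.6694 s:
  obj    pos=(+1.171,-0.400) vel=(+2.258,-0.973) ωy=+31.92

Key-timestep trajectory:
   step    t(s)  obj.x    obj.z    obj.vx   obj.vz 
     20  0.1653   +0.461  -0.094  +0.558  -0.240
     40  0.3306   +0.599  -0.154  +1.115  -0.480
     60  0.4959   +0.830  -0.253  +1.673  -0.720


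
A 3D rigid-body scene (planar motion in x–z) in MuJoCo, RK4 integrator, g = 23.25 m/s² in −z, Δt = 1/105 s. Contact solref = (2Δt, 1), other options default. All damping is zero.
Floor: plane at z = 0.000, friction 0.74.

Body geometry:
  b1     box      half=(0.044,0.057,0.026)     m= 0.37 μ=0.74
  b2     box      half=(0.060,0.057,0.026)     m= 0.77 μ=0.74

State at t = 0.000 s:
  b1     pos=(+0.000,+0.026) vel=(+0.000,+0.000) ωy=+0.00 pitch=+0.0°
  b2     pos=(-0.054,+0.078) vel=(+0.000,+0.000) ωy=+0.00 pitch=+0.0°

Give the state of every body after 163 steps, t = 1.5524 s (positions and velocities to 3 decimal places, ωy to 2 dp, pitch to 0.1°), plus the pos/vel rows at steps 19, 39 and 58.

State at t = 1.5524 s:
  b1     pos=(+0.000,+0.026) vel=(+0.000,+0.000) ωy=+0.00 pitch=+0.0°
  b2     pos=(-0.111,+0.060) vel=(+0.000,+0.000) ωy=+0.00 pitch=-90.0°

Key-timestep trajectory:
   step    t(s)  b1.x    b1.z    b1.vx   b1.vz   b2.x    b2.z    b2.vx   b2.vz 
     19  0.1810   +0.000  +0.026  +0.000  +0.001   -0.090  +0.064  -0.279  +0.035
     39  0.3714   +0.000  +0.026  +0.000  +0.000   -0.128  +0.065  +0.051  -0.007
     58  0.5524   +0.000  +0.026  +0.000  +0.000   -0.109  +0.061  -0.217  -0.075


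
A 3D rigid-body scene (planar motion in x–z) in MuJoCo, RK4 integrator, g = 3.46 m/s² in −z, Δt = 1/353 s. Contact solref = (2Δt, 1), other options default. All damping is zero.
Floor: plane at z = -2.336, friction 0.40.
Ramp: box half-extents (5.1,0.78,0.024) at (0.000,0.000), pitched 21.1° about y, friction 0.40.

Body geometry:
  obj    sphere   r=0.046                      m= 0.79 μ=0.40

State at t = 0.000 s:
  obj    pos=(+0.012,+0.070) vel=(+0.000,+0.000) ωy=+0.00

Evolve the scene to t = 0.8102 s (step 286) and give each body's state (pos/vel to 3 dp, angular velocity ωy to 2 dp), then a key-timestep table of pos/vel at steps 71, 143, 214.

State at t = 0.8102 s:
  obj    pos=(+0.285,-0.035) vel=(+0.673,-0.260) ωy=+15.67

Key-timestep trajectory:
   step    t(s)  obj.x    obj.z    obj.vx   obj.vz 
     71  0.2011   +0.029  +0.064  +0.167  -0.064
    143  0.4051   +0.080  +0.044  +0.336  -0.130
    214  0.6062   +0.165  +0.011  +0.503  -0.194


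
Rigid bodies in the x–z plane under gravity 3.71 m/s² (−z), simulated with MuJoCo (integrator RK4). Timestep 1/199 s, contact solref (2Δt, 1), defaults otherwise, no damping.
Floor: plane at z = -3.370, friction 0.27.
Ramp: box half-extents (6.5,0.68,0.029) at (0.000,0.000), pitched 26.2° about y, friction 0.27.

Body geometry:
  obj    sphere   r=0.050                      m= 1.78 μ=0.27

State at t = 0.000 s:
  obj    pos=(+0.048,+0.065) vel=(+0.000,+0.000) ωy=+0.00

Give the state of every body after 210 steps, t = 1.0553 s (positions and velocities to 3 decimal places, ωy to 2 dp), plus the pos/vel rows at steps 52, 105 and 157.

State at t = 1.0553 s:
  obj    pos=(+0.632,-0.223) vel=(+1.108,-0.545) ωy=+24.69

Key-timestep trajectory:
   step    t(s)  obj.x    obj.z    obj.vx   obj.vz 
     52  0.2613   +0.084  +0.047  +0.274  -0.135
    105  0.5276   +0.194  -0.007  +0.554  -0.273
    157  0.7889   +0.375  -0.096  +0.828  -0.408


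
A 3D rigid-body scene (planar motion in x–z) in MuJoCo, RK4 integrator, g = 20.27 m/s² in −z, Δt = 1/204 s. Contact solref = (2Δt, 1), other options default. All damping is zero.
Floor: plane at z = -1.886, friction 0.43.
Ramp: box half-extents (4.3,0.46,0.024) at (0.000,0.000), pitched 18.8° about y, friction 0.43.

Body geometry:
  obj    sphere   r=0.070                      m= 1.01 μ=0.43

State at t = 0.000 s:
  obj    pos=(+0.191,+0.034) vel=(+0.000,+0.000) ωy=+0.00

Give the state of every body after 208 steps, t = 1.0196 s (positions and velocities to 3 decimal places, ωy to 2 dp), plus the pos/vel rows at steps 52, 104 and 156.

State at t = 1.0196 s:
  obj    pos=(+2.487,-0.747) vel=(+4.503,-1.533) ωy=+67.96

Key-timestep trajectory:
   step    t(s)  obj.x    obj.z    obj.vx   obj.vz 
     52  0.2549   +0.335  -0.015  +1.126  -0.383
    104  0.5098   +0.765  -0.161  +2.252  -0.767
    156  0.7647   +1.483  -0.405  +3.378  -1.150


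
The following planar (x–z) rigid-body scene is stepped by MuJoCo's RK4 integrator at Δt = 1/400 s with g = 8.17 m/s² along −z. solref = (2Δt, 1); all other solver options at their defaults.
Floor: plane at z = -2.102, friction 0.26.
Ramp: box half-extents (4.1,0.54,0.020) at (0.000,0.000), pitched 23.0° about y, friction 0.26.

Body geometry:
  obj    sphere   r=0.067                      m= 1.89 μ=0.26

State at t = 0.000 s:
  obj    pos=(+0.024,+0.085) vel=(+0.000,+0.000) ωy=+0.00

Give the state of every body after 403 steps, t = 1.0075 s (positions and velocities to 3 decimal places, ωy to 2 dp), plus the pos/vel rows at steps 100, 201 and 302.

State at t = 1.0075 s:
  obj    pos=(+1.089,-0.368) vel=(+2.115,-0.898) ωy=+34.29

Key-timestep trajectory:
   step    t(s)  obj.x    obj.z    obj.vx   obj.vz 
    100  0.2500   +0.089  +0.057  +0.525  -0.223
    201  0.5025   +0.289  -0.028  +1.055  -0.448
    302  0.7550   +0.622  -0.170  +1.585  -0.673


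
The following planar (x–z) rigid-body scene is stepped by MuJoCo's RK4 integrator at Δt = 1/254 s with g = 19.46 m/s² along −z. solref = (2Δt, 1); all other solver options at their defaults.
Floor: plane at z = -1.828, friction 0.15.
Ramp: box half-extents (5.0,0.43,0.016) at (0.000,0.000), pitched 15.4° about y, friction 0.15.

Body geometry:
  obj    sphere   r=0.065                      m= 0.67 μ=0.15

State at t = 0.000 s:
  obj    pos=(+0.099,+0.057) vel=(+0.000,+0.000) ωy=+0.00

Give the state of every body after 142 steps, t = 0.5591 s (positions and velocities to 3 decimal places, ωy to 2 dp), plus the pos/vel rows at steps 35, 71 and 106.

State at t = 0.5591 s:
  obj    pos=(+0.655,-0.096) vel=(+1.990,-0.548) ωy=+31.74

Key-timestep trajectory:
   step    t(s)  obj.x    obj.z    obj.vx   obj.vz 
     35  0.1378   +0.133  +0.047  +0.491  -0.135
     71  0.2795   +0.238  +0.018  +0.995  -0.274
    106  0.4173   +0.409  -0.029  +1.485  -0.409


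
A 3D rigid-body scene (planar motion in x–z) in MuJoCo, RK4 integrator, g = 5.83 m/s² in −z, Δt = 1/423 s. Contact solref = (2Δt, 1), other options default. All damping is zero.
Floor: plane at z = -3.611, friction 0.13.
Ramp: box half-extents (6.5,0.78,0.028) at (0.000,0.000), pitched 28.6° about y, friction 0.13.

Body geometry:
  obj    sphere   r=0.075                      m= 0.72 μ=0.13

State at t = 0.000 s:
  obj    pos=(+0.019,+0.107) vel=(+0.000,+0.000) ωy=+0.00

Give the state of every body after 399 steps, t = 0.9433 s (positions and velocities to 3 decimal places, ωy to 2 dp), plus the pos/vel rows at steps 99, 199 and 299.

State at t = 0.9433 s:
  obj    pos=(+0.849,-0.346) vel=(+1.761,-0.958) ωy=+20.93

Key-timestep trajectory:
   step    t(s)  obj.x    obj.z    obj.vx   obj.vz 
     99  0.2340   +0.070  +0.079  +0.436  -0.239
    199  0.4704   +0.225  -0.006  +0.879  -0.476
    299  0.7069   +0.485  -0.147  +1.323  -0.709


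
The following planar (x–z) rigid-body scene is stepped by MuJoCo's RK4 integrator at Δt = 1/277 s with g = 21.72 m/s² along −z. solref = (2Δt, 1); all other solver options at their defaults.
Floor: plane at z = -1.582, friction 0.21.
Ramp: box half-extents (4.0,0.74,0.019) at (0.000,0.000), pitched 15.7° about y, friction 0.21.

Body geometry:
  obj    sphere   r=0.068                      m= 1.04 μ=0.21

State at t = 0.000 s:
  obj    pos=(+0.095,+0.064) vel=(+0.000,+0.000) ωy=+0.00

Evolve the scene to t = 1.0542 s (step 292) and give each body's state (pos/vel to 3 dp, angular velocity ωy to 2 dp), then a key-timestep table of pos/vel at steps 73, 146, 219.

State at t = 1.0542 s:
  obj    pos=(+2.341,-0.568) vel=(+4.260,-1.198) ωy=+65.07

Key-timestep trajectory:
   step    t(s)  obj.x    obj.z    obj.vx   obj.vz 
     73  0.2635   +0.235  +0.024  +1.065  -0.299
    146  0.5271   +0.656  -0.094  +2.130  -0.599
    219  0.7906   +1.358  -0.291  +3.195  -0.898


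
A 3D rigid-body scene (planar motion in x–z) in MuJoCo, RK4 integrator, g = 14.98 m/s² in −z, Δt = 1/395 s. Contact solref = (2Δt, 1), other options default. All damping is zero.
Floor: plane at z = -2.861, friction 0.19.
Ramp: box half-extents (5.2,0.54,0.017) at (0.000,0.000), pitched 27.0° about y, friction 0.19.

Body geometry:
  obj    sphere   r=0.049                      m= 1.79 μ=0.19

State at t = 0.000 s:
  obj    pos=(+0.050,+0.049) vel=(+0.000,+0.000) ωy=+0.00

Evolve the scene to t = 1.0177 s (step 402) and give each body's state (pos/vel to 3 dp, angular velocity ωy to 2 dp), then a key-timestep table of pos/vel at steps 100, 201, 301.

State at t = 1.0177 s:
  obj    pos=(+2.292,-1.094) vel=(+4.405,-2.245) ωy=+100.88

Key-timestep trajectory:
   step    t(s)  obj.x    obj.z    obj.vx   obj.vz 
    100  0.2532   +0.189  -0.022  +1.096  -0.558
    201  0.5089   +0.610  -0.237  +2.203  -1.122
    301  0.7620   +1.307  -0.592  +3.298  -1.681
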